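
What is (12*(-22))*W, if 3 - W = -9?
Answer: -3168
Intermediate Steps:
W = 12 (W = 3 - 1*(-9) = 3 + 9 = 12)
(12*(-22))*W = (12*(-22))*12 = -264*12 = -3168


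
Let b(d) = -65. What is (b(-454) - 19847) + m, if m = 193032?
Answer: 173120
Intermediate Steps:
(b(-454) - 19847) + m = (-65 - 19847) + 193032 = -19912 + 193032 = 173120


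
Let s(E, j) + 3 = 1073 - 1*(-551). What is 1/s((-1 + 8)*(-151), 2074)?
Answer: 1/1621 ≈ 0.00061690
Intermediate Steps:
s(E, j) = 1621 (s(E, j) = -3 + (1073 - 1*(-551)) = -3 + (1073 + 551) = -3 + 1624 = 1621)
1/s((-1 + 8)*(-151), 2074) = 1/1621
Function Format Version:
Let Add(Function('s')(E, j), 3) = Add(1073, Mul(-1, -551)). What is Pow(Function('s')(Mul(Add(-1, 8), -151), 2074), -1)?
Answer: Rational(1, 1621) ≈ 0.00061690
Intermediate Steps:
Function('s')(E, j) = 1621 (Function('s')(E, j) = Add(-3, Add(1073, Mul(-1, -551))) = Add(-3, Add(1073, 551)) = Add(-3, 1624) = 1621)
Pow(Function('s')(Mul(Add(-1, 8), -151), 2074), -1) = Pow(1621, -1) = Rational(1, 1621)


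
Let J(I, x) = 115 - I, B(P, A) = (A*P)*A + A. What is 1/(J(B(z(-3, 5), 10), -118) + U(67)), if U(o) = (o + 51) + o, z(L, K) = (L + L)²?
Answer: -1/3310 ≈ -0.00030211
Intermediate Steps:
z(L, K) = 4*L² (z(L, K) = (2*L)² = 4*L²)
U(o) = 51 + 2*o (U(o) = (51 + o) + o = 51 + 2*o)
B(P, A) = A + P*A² (B(P, A) = P*A² + A = A + P*A²)
1/(J(B(z(-3, 5), 10), -118) + U(67)) = 1/((115 - 10*(1 + 10*(4*(-3)²))) + (51 + 2*67)) = 1/((115 - 10*(1 + 10*(4*9))) + (51 + 134)) = 1/((115 - 10*(1 + 10*36)) + 185) = 1/((115 - 10*(1 + 360)) + 185) = 1/((115 - 10*361) + 185) = 1/((115 - 1*3610) + 185) = 1/((115 - 3610) + 185) = 1/(-3495 + 185) = 1/(-3310) = -1/3310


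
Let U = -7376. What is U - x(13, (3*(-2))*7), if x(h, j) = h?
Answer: -7389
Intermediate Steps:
U - x(13, (3*(-2))*7) = -7376 - 1*13 = -7376 - 13 = -7389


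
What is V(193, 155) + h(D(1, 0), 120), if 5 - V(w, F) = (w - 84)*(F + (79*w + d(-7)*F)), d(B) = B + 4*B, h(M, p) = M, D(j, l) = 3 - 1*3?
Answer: -1087488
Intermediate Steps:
D(j, l) = 0 (D(j, l) = 3 - 3 = 0)
d(B) = 5*B
V(w, F) = 5 - (-84 + w)*(-34*F + 79*w) (V(w, F) = 5 - (w - 84)*(F + (79*w + (5*(-7))*F)) = 5 - (-84 + w)*(F + (79*w - 35*F)) = 5 - (-84 + w)*(F + (-35*F + 79*w)) = 5 - (-84 + w)*(-34*F + 79*w))
V(193, 155) + h(D(1, 0), 120) = (5 - 2856*155 - 79*193**2 + 6636*193 + 34*155*193) + 0 = (5 - 442680 - 79*37249 + 1280748 + 1017110) + 0 = (5 - 442680 - 2942671 + 1280748 + 1017110) + 0 = -1087488 + 0 = -1087488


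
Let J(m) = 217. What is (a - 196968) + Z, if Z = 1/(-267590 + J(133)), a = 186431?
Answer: -2817309302/267373 ≈ -10537.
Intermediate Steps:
Z = -1/267373 (Z = 1/(-267590 + 217) = 1/(-267373) = -1/267373 ≈ -3.7401e-6)
(a - 196968) + Z = (186431 - 196968) - 1/267373 = -10537 - 1/267373 = -2817309302/267373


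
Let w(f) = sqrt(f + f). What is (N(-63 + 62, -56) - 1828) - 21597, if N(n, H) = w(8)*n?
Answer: -23429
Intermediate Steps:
w(f) = sqrt(2)*sqrt(f) (w(f) = sqrt(2*f) = sqrt(2)*sqrt(f))
N(n, H) = 4*n (N(n, H) = (sqrt(2)*sqrt(8))*n = (sqrt(2)*(2*sqrt(2)))*n = 4*n)
(N(-63 + 62, -56) - 1828) - 21597 = (4*(-63 + 62) - 1828) - 21597 = (4*(-1) - 1828) - 21597 = (-4 - 1828) - 21597 = -1832 - 21597 = -23429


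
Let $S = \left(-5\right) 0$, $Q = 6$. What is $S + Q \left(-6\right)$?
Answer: $-36$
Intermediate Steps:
$S = 0$
$S + Q \left(-6\right) = 0 + 6 \left(-6\right) = 0 - 36 = -36$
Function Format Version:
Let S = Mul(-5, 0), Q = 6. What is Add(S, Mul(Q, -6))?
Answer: -36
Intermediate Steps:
S = 0
Add(S, Mul(Q, -6)) = Add(0, Mul(6, -6)) = Add(0, -36) = -36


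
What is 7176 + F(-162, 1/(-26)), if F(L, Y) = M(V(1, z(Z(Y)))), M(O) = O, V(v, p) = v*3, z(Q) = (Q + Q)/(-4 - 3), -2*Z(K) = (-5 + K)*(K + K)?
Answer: 7179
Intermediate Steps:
Z(K) = -K*(-5 + K) (Z(K) = -(-5 + K)*(K + K)/2 = -(-5 + K)*2*K/2 = -K*(-5 + K))
z(Q) = -2*Q/7 (z(Q) = (2*Q)/(-7) = (2*Q)*(-⅐) = -2*Q/7)
V(v, p) = 3*v
F(L, Y) = 3 (F(L, Y) = 3*1 = 3)
7176 + F(-162, 1/(-26)) = 7176 + 3 = 7179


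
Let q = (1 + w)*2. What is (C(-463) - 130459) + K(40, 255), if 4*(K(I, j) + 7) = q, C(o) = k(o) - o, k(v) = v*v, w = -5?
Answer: 84364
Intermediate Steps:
k(v) = v²
q = -8 (q = (1 - 5)*2 = -4*2 = -8)
C(o) = o² - o
K(I, j) = -9 (K(I, j) = -7 + (¼)*(-8) = -7 - 2 = -9)
(C(-463) - 130459) + K(40, 255) = (-463*(-1 - 463) - 130459) - 9 = (-463*(-464) - 130459) - 9 = (214832 - 130459) - 9 = 84373 - 9 = 84364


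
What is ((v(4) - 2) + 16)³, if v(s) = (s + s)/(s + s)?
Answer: 3375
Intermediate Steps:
v(s) = 1 (v(s) = (2*s)/((2*s)) = (2*s)*(1/(2*s)) = 1)
((v(4) - 2) + 16)³ = ((1 - 2) + 16)³ = (-1 + 16)³ = 15³ = 3375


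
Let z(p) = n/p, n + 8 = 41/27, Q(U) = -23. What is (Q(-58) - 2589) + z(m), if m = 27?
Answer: -1904323/729 ≈ -2612.2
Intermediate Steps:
n = -175/27 (n = -8 + 41/27 = -175/27 ≈ -6.4815)
z(p) = -175/(27*p)
(Q(-58) - 2589) + z(m) = (-23 - 2589) - 175/27/27 = -2612 - 175/27*1/27 = -2612 - 175/729 = -1904323/729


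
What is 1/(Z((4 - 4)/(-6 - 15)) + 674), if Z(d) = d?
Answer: 1/674 ≈ 0.0014837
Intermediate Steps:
1/(Z((4 - 4)/(-6 - 15)) + 674) = 1/((4 - 4)/(-6 - 15) + 674) = 1/(0/(-21) + 674) = 1/(0*(-1/21) + 674) = 1/(0 + 674) = 1/674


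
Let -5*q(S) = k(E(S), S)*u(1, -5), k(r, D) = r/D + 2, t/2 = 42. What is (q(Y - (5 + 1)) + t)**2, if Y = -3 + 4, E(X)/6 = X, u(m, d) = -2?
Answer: 190096/25 ≈ 7603.8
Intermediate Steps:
t = 84 (t = 2*42 = 84)
E(X) = 6*X
Y = 1
k(r, D) = 2 + r/D
q(S) = 16/5 (q(S) = -(2 + (6*S)/S)*(-2)/5 = -(2 + 6)*(-2)/5 = -8*(-2)/5 = -1/5*(-16) = 16/5)
(q(Y - (5 + 1)) + t)**2 = (16/5 + 84)**2 = (436/5)**2 = 190096/25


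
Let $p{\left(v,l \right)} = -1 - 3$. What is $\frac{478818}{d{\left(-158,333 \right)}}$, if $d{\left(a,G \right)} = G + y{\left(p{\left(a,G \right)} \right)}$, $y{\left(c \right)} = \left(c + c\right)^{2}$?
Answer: $\frac{478818}{397} \approx 1206.1$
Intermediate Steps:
$p{\left(v,l \right)} = -4$
$y{\left(c \right)} = 4 c^{2}$ ($y{\left(c \right)} = \left(2 c\right)^{2} = 4 c^{2}$)
$d{\left(a,G \right)} = 64 + G$ ($d{\left(a,G \right)} = G + 4 \left(-4\right)^{2} = G + 4 \cdot 16 = G + 64 = 64 + G$)
$\frac{478818}{d{\left(-158,333 \right)}} = \frac{478818}{64 + 333} = \frac{478818}{397}$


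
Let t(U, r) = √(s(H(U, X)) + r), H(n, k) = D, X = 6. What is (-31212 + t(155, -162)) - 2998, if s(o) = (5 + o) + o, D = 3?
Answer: -34210 + I*√151 ≈ -34210.0 + 12.288*I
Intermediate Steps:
H(n, k) = 3
s(o) = 5 + 2*o
t(U, r) = √(11 + r) (t(U, r) = √((5 + 2*3) + r) = √((5 + 6) + r) = √(11 + r))
(-31212 + t(155, -162)) - 2998 = (-31212 + √(11 - 162)) - 2998 = (-31212 + √(-151)) - 2998 = (-31212 + I*√151) - 2998 = -34210 + I*√151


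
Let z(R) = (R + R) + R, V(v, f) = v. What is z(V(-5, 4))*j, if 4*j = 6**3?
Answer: -810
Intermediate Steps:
j = 54 (j = (1/4)*6**3 = (1/4)*216 = 54)
z(R) = 3*R (z(R) = 2*R + R = 3*R)
z(V(-5, 4))*j = (3*(-5))*54 = -15*54 = -810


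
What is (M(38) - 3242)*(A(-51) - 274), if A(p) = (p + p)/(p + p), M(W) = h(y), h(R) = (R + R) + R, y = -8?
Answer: 891618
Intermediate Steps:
h(R) = 3*R (h(R) = 2*R + R = 3*R)
M(W) = -24 (M(W) = 3*(-8) = -24)
A(p) = 1 (A(p) = (2*p)/((2*p)) = (2*p)*(1/(2*p)) = 1)
(M(38) - 3242)*(A(-51) - 274) = (-24 - 3242)*(1 - 274) = -3266*(-273) = 891618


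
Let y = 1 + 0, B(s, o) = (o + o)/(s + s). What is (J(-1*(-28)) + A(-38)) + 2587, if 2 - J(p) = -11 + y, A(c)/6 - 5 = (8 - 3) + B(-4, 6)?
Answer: 2650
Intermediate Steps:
B(s, o) = o/s (B(s, o) = (2*o)/((2*s)) = (2*o)*(1/(2*s)) = o/s)
A(c) = 51 (A(c) = 30 + 6*((8 - 3) + 6/(-4)) = 30 + 6*(5 + 6*(-¼)) = 30 + 6*(5 - 3/2) = 30 + 6*(7/2) = 30 + 21 = 51)
y = 1
J(p) = 12 (J(p) = 2 - (-11 + 1) = 2 - 1*(-10) = 2 + 10 = 12)
(J(-1*(-28)) + A(-38)) + 2587 = (12 + 51) + 2587 = 63 + 2587 = 2650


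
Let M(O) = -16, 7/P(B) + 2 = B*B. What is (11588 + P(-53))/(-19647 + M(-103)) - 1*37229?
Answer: -41935744488/1126409 ≈ -37230.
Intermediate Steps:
P(B) = 7/(-2 + B²) (P(B) = 7/(-2 + B*B) = 7/(-2 + B²))
(11588 + P(-53))/(-19647 + M(-103)) - 1*37229 = (11588 + 7/(-2 + (-53)²))/(-19647 - 16) - 1*37229 = (11588 + 7/(-2 + 2809))/(-19663) - 37229 = (11588 + 7/2807)*(-1/19663) - 37229 = (11588 + 7*(1/2807))*(-1/19663) - 37229 = (11588 + 1/401)*(-1/19663) - 37229 = (4646789/401)*(-1/19663) - 37229 = -663827/1126409 - 37229 = -41935744488/1126409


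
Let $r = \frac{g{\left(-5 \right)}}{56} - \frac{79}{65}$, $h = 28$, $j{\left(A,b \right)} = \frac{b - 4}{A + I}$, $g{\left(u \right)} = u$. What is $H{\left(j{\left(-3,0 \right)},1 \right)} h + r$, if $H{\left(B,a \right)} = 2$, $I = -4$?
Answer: $\frac{199091}{3640} \approx 54.695$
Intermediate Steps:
$j{\left(A,b \right)} = \frac{-4 + b}{-4 + A}$ ($j{\left(A,b \right)} = \frac{b - 4}{A - 4} = \frac{-4 + b}{-4 + A}$)
$r = - \frac{4749}{3640}$ ($r = - \frac{5}{56} - \frac{79}{65} = - \frac{4749}{3640} \approx -1.3047$)
$H{\left(j{\left(-3,0 \right)},1 \right)} h + r = 2 \cdot 28 - \frac{4749}{3640} = 56 - \frac{4749}{3640} = \frac{199091}{3640}$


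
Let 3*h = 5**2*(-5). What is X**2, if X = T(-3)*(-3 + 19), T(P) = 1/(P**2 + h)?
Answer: 576/2401 ≈ 0.23990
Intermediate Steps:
h = -125/3 (h = (5**2*(-5))/3 = (25*(-5))/3 = (1/3)*(-125) = -125/3 ≈ -41.667)
T(P) = 1/(-125/3 + P**2) (T(P) = 1/(P**2 - 125/3) = 1/(-125/3 + P**2))
X = -24/49 (X = (3/(-125 + 3*(-3)**2))*(-3 + 19) = (3/(-125 + 3*9))*16 = (3/(-125 + 27))*16 = (3/(-98))*16 = (3*(-1/98))*16 = -3/98*16 = -24/49 ≈ -0.48980)
X**2 = (-24/49)**2 = 576/2401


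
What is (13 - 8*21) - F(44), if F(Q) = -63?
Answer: -92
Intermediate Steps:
(13 - 8*21) - F(44) = (13 - 8*21) - 1*(-63) = (13 - 168) + 63 = -155 + 63 = -92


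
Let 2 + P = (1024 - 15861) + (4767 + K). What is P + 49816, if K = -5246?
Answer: 34498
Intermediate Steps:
P = -15318 (P = -2 + ((1024 - 15861) + (4767 - 5246)) = -2 + (-14837 - 479) = -2 - 15316 = -15318)
P + 49816 = -15318 + 49816 = 34498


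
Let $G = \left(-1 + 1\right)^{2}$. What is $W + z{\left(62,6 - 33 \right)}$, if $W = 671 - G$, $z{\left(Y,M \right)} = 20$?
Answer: $691$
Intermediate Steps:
$G = 0$ ($G = 0^{2} = 0$)
$W = 671$ ($W = 671 - 0 = 671 + 0 = 671$)
$W + z{\left(62,6 - 33 \right)} = 671 + 20 = 691$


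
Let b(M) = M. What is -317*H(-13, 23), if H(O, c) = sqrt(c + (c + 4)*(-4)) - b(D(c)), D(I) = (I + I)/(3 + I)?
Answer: 7291/13 - 317*I*sqrt(85) ≈ 560.85 - 2922.6*I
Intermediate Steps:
D(I) = 2*I/(3 + I) (D(I) = (2*I)/(3 + I) = 2*I/(3 + I))
H(O, c) = sqrt(-16 - 3*c) - 2*c/(3 + c) (H(O, c) = sqrt(c + (c + 4)*(-4)) - 2*c/(3 + c) = sqrt(c + (4 + c)*(-4)) - 2*c/(3 + c) = sqrt(c + (-16 - 4*c)) - 2*c/(3 + c) = sqrt(-16 - 3*c) - 2*c/(3 + c))
-317*H(-13, 23) = -317*(-2*23 + sqrt(-16 - 3*23)*(3 + 23))/(3 + 23) = -317*(-46 + sqrt(-16 - 69)*26)/26 = -317*(-46 + sqrt(-85)*26)/26 = -317*(-46 + (I*sqrt(85))*26)/26 = -317*(-46 + 26*I*sqrt(85))/26 = -317*(-23/13 + I*sqrt(85)) = 7291/13 - 317*I*sqrt(85)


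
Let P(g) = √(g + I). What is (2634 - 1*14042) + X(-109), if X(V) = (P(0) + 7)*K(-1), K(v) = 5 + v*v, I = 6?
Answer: -11366 + 6*√6 ≈ -11351.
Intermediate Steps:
K(v) = 5 + v²
P(g) = √(6 + g) (P(g) = √(g + 6) = √(6 + g))
X(V) = 42 + 6*√6 (X(V) = (√(6 + 0) + 7)*(5 + (-1)²) = (√6 + 7)*(5 + 1) = (7 + √6)*6 = 42 + 6*√6)
(2634 - 1*14042) + X(-109) = (2634 - 1*14042) + (42 + 6*√6) = (2634 - 14042) + (42 + 6*√6) = -11408 + (42 + 6*√6) = -11366 + 6*√6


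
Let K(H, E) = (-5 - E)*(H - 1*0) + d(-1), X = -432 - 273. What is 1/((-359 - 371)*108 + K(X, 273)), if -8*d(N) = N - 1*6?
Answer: 8/937207 ≈ 8.5360e-6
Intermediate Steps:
d(N) = ¾ - N/8 (d(N) = -(N - 1*6)/8 = -(N - 6)/8 = -(-6 + N)/8 = ¾ - N/8)
X = -705
K(H, E) = 7/8 + H*(-5 - E) (K(H, E) = (-5 - E)*(H - 1*0) + (¾ - ⅛*(-1)) = (-5 - E)*(H + 0) + (¾ + ⅛) = (-5 - E)*H + 7/8 = H*(-5 - E) + 7/8 = 7/8 + H*(-5 - E))
1/((-359 - 371)*108 + K(X, 273)) = 1/((-359 - 371)*108 + (7/8 - 5*(-705) - 1*273*(-705))) = 1/(-730*108 + (7/8 + 3525 + 192465)) = 1/(-78840 + 1567927/8) = 1/(937207/8) = 8/937207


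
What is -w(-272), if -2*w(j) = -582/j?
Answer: 291/272 ≈ 1.0699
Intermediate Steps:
w(j) = 291/j (w(j) = -(-291)/j = 291/j)
-w(-272) = -291/(-272) = -291*(-1)/272 = -1*(-291/272) = 291/272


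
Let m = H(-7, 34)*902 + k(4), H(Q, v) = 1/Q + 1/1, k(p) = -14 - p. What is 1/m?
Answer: 7/5286 ≈ 0.0013243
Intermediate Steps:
H(Q, v) = 1 + 1/Q (H(Q, v) = 1/Q + 1*1 = 1/Q + 1 = 1 + 1/Q)
m = 5286/7 (m = ((1 - 7)/(-7))*902 + (-14 - 1*4) = -1/7*(-6)*902 + (-14 - 4) = (6/7)*902 - 18 = 5412/7 - 18 = 5286/7 ≈ 755.14)
1/m = 1/(5286/7) = 7/5286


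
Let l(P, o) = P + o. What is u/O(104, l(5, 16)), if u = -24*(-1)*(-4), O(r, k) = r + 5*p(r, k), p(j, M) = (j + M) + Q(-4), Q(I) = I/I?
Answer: -48/367 ≈ -0.13079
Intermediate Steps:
Q(I) = 1
p(j, M) = 1 + M + j (p(j, M) = (j + M) + 1 = (M + j) + 1 = 1 + M + j)
O(r, k) = 5 + 5*k + 6*r (O(r, k) = r + 5*(1 + k + r) = r + (5 + 5*k + 5*r) = 5 + 5*k + 6*r)
u = -96 (u = 24*(-4) = -96)
u/O(104, l(5, 16)) = -96/(5 + 5*(5 + 16) + 6*104) = -96/(5 + 5*21 + 624) = -96/(5 + 105 + 624) = -96/734 = -96*1/734 = -48/367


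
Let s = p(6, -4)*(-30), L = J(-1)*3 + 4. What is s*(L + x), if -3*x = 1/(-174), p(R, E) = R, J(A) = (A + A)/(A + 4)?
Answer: -10450/29 ≈ -360.34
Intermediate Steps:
J(A) = 2*A/(4 + A) (J(A) = (2*A)/(4 + A) = 2*A/(4 + A))
L = 2 (L = (2*(-1)/(4 - 1))*3 + 4 = (2*(-1)/3)*3 + 4 = (2*(-1)*(1/3))*3 + 4 = -2/3*3 + 4 = -2 + 4 = 2)
x = 1/522 (x = -1/3/(-174) = -1/3*(-1/174) = 1/522 ≈ 0.0019157)
s = -180 (s = 6*(-30) = -180)
s*(L + x) = -180*(2 + 1/522) = -180*1045/522 = -10450/29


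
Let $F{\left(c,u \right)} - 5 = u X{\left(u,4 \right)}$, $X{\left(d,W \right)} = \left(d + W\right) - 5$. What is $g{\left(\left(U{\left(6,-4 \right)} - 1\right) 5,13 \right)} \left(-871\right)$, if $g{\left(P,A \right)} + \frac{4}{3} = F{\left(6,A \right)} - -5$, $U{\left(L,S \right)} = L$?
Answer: $- \frac{430274}{3} \approx -1.4342 \cdot 10^{5}$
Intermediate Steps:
$X{\left(d,W \right)} = -5 + W + d$ ($X{\left(d,W \right)} = \left(W + d\right) - 5 = -5 + W + d$)
$F{\left(c,u \right)} = 5 + u \left(-1 + u\right)$ ($F{\left(c,u \right)} = 5 + u \left(-5 + 4 + u\right) = 5 + u \left(-1 + u\right)$)
$g{\left(P,A \right)} = \frac{26}{3} + A \left(-1 + A\right)$ ($g{\left(P,A \right)} = - \frac{4}{3} + \left(\left(5 + A \left(-1 + A\right)\right) - -5\right) = - \frac{4}{3} + \left(\left(5 + A \left(-1 + A\right)\right) + 5\right) = - \frac{4}{3} + \left(10 + A \left(-1 + A\right)\right) = \frac{26}{3} + A \left(-1 + A\right)$)
$g{\left(\left(U{\left(6,-4 \right)} - 1\right) 5,13 \right)} \left(-871\right) = \left(\frac{26}{3} + 13^{2} - 13\right) \left(-871\right) = \left(\frac{26}{3} + 169 - 13\right) \left(-871\right) = \frac{494}{3} \left(-871\right) = - \frac{430274}{3}$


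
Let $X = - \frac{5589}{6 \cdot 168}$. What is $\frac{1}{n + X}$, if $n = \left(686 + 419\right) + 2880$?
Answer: $\frac{112}{445699} \approx 0.00025129$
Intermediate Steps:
$n = 3985$ ($n = 1105 + 2880 = 3985$)
$X = - \frac{621}{112}$ ($X = - \frac{5589}{1008} = \left(-5589\right) \frac{1}{1008} = - \frac{621}{112} \approx -5.5446$)
$\frac{1}{n + X} = \frac{1}{3985 - \frac{621}{112}} = \frac{1}{\frac{445699}{112}} = \frac{112}{445699}$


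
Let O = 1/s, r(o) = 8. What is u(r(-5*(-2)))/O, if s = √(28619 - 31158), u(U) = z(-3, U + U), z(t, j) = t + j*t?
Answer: -51*I*√2539 ≈ -2569.8*I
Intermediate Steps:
u(U) = -3 - 6*U (u(U) = -3*(1 + (U + U)) = -3*(1 + 2*U) = -3 - 6*U)
s = I*√2539 (s = √(-2539) = I*√2539 ≈ 50.388*I)
O = -I*√2539/2539 (O = 1/(I*√2539) = -I*√2539/2539 ≈ -0.019846*I)
u(r(-5*(-2)))/O = (-3 - 6*8)/((-I*√2539/2539)) = (-3 - 48)*(I*√2539) = -51*I*√2539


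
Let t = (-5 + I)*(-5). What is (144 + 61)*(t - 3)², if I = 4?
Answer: 820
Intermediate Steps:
t = 5 (t = (-5 + 4)*(-5) = -1*(-5) = 5)
(144 + 61)*(t - 3)² = (144 + 61)*(5 - 3)² = 205*2² = 205*4 = 820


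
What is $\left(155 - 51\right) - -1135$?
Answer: $1239$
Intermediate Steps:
$\left(155 - 51\right) - -1135 = 104 + 1135 = 1239$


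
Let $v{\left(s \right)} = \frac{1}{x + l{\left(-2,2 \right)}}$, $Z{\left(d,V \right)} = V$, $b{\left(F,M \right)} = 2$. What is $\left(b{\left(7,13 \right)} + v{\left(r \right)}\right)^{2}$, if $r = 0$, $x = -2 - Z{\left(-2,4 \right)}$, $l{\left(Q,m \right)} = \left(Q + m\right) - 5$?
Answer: $\frac{441}{121} \approx 3.6446$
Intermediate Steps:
$l{\left(Q,m \right)} = -5 + Q + m$
$x = -6$ ($x = -2 - 4 = -6$)
$v{\left(s \right)} = - \frac{1}{11}$ ($v{\left(s \right)} = \frac{1}{-6 - 5} = \frac{1}{-11} = - \frac{1}{11}$)
$\left(b{\left(7,13 \right)} + v{\left(r \right)}\right)^{2} = \left(2 - \frac{1}{11}\right)^{2} = \left(\frac{21}{11}\right)^{2} = \frac{441}{121}$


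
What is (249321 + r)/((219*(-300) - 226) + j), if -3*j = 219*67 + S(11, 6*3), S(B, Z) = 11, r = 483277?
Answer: -1098897/106231 ≈ -10.344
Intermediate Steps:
j = -14684/3 (j = -(219*67 + 11)/3 = -(14673 + 11)/3 = -1/3*14684 = -14684/3 ≈ -4894.7)
(249321 + r)/((219*(-300) - 226) + j) = (249321 + 483277)/((219*(-300) - 226) - 14684/3) = 732598/((-65700 - 226) - 14684/3) = 732598/(-65926 - 14684/3) = 732598/(-212462/3) = 732598*(-3/212462) = -1098897/106231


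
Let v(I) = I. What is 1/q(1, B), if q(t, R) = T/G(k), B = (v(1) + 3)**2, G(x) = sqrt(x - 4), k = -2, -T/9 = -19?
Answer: I*sqrt(6)/171 ≈ 0.014325*I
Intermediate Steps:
T = 171 (T = -9*(-19) = 171)
G(x) = sqrt(-4 + x)
B = 16 (B = (1 + 3)**2 = 4**2 = 16)
q(t, R) = -57*I*sqrt(6)/2 (q(t, R) = 171/(sqrt(-4 - 2)) = 171/(sqrt(-6)) = 171/((I*sqrt(6))) = 171*(-I*sqrt(6)/6) = -57*I*sqrt(6)/2)
1/q(1, B) = 1/(-57*I*sqrt(6)/2) = I*sqrt(6)/171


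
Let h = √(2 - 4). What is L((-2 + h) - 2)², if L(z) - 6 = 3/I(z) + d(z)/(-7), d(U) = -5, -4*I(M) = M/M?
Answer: 1369/49 ≈ 27.939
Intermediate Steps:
I(M) = -¼ (I(M) = -M/(4*M) = -¼*1 = -¼)
h = I*√2 (h = √(-2) = I*√2 ≈ 1.4142*I)
L(z) = -37/7 (L(z) = 6 + (3/(-¼) - 5/(-7)) = 6 + (3*(-4) - 5*(-⅐)) = 6 + (-12 + 5/7) = 6 - 79/7 = -37/7)
L((-2 + h) - 2)² = (-37/7)² = 1369/49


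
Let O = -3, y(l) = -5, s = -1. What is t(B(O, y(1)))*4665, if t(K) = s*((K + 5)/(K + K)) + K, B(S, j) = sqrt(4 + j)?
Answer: -4665/2 + 32655*I/2 ≈ -2332.5 + 16328.0*I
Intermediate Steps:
t(K) = K - (5 + K)/(2*K) (t(K) = -(K + 5)/(K + K) + K = -(5 + K)/(2*K) + K = K - (5 + K)/(2*K))
t(B(O, y(1)))*4665 = (-1/2 + sqrt(4 - 5) - 5/(2*sqrt(4 - 5)))*4665 = (-1/2 + sqrt(-1) - 5*(-I)/2)*4665 = (-1/2 + I - 5*(-I)/2)*4665 = (-1/2 + I - (-5)*I/2)*4665 = (-1/2 + I + 5*I/2)*4665 = (-1/2 + 7*I/2)*4665 = -4665/2 + 32655*I/2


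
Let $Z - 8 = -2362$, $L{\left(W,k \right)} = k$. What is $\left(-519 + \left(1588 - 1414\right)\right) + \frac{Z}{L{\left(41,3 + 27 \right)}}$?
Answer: $- \frac{6352}{15} \approx -423.47$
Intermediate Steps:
$Z = -2354$ ($Z = 8 - 2362 = -2354$)
$\left(-519 + \left(1588 - 1414\right)\right) + \frac{Z}{L{\left(41,3 + 27 \right)}} = \left(-519 + \left(1588 - 1414\right)\right) - \frac{2354}{3 + 27} = \left(-519 + \left(1588 - 1414\right)\right) - \frac{2354}{30} = \left(-519 + 174\right) - \frac{1177}{15} = -345 - \frac{1177}{15} = - \frac{6352}{15}$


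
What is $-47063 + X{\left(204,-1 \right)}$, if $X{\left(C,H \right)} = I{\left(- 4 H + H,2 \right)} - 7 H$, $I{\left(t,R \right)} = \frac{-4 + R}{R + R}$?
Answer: $- \frac{94113}{2} \approx -47057.0$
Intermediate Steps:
$I{\left(t,R \right)} = \frac{-4 + R}{2 R}$
$X{\left(C,H \right)} = - \frac{1}{2} - 7 H$ ($X{\left(C,H \right)} = \frac{-4 + 2}{2 \cdot 2} - 7 H = \frac{1}{2} \cdot \frac{1}{2} \left(-2\right) - 7 H = - \frac{1}{2} - 7 H$)
$-47063 + X{\left(204,-1 \right)} = -47063 - - \frac{13}{2} = -47063 + \left(- \frac{1}{2} + 7\right) = -47063 + \frac{13}{2} = - \frac{94113}{2}$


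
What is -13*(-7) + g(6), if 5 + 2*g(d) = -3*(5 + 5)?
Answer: 147/2 ≈ 73.500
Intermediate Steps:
g(d) = -35/2 (g(d) = -5/2 + (-3*(5 + 5))/2 = -5/2 + (-3*10)/2 = -5/2 + (1/2)*(-30) = -5/2 - 15 = -35/2)
-13*(-7) + g(6) = -13*(-7) - 35/2 = 91 - 35/2 = 147/2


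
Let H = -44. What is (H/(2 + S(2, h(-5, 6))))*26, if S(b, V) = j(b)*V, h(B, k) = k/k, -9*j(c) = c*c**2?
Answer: -5148/5 ≈ -1029.6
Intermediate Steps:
j(c) = -c**3/9 (j(c) = -c*c**2/9 = -c**3/9)
h(B, k) = 1
S(b, V) = -V*b**3/9 (S(b, V) = (-b**3/9)*V = -V*b**3/9)
(H/(2 + S(2, h(-5, 6))))*26 = (-44/(2 - 1/9*1*2**3))*26 = (-44/(2 - 1/9*1*8))*26 = (-44/(2 - 8/9))*26 = (-44/(10/9))*26 = ((9/10)*(-44))*26 = -198/5*26 = -5148/5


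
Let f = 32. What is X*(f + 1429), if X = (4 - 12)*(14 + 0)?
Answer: -163632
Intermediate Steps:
X = -112 (X = -8*14 = -112)
X*(f + 1429) = -112*(32 + 1429) = -112*1461 = -163632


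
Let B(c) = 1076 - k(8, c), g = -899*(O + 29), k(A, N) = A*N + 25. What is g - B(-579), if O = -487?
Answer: 406059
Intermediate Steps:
k(A, N) = 25 + A*N
g = 411742 (g = -899*(-487 + 29) = -899*(-458) = 411742)
B(c) = 1051 - 8*c (B(c) = 1076 - (25 + 8*c) = 1076 + (-25 - 8*c) = 1051 - 8*c)
g - B(-579) = 411742 - (1051 - 8*(-579)) = 411742 - (1051 + 4632) = 411742 - 1*5683 = 411742 - 5683 = 406059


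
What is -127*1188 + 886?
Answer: -149990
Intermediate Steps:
-127*1188 + 886 = -150876 + 886 = -149990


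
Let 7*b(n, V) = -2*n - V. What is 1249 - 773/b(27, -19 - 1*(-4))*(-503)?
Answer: -2673022/39 ≈ -68539.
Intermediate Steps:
b(n, V) = -2*n/7 - V/7 (b(n, V) = (-2*n - V)/7 = (-V - 2*n)/7 = -2*n/7 - V/7)
1249 - 773/b(27, -19 - 1*(-4))*(-503) = 1249 - 773/(-2/7*27 - (-19 - 1*(-4))/7)*(-503) = 1249 - 773/(-54/7 - (-19 + 4)/7)*(-503) = 1249 - 773/(-54/7 - ⅐*(-15))*(-503) = 1249 - 773/(-54/7 + 15/7)*(-503) = 1249 - 773/(-39/7)*(-503) = 1249 - 773*(-7/39)*(-503) = 1249 + (5411/39)*(-503) = 1249 - 2721733/39 = -2673022/39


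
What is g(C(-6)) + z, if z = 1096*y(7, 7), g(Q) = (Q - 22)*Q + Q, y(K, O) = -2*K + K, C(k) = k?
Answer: -7510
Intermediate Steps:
y(K, O) = -K
g(Q) = Q + Q*(-22 + Q) (g(Q) = (-22 + Q)*Q + Q = Q*(-22 + Q) + Q = Q + Q*(-22 + Q))
z = -7672 (z = 1096*(-1*7) = 1096*(-7) = -7672)
g(C(-6)) + z = -6*(-21 - 6) - 7672 = -6*(-27) - 7672 = 162 - 7672 = -7510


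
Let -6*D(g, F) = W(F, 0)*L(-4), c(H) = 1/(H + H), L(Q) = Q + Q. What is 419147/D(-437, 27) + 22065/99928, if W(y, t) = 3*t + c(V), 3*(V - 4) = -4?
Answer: 167538107729/99928 ≈ 1.6766e+6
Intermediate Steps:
L(Q) = 2*Q
V = 8/3 (V = 4 + (⅓)*(-4) = 4 - 4/3 = 8/3 ≈ 2.6667)
c(H) = 1/(2*H)
W(y, t) = 3/16 + 3*t (W(y, t) = 3*t + 1/(2*(8/3)) = 3*t + (½)*(3/8) = 3*t + 3/16 = 3/16 + 3*t)
D(g, F) = ¼ (D(g, F) = -(3/16 + 3*0)*2*(-4)/6 = -(3/16 + 0)*(-8)/6 = -(-8)/32 = -⅙*(-3/2) = ¼)
419147/D(-437, 27) + 22065/99928 = 419147/(¼) + 22065/99928 = 419147*4 + 22065*(1/99928) = 1676588 + 22065/99928 = 167538107729/99928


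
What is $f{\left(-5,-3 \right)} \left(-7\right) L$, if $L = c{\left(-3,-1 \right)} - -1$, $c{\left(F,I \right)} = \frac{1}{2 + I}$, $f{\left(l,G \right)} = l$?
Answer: $70$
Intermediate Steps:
$L = 2$ ($L = \frac{1}{2 - 1} - -1 = 1^{-1} + 1 = 1 + 1 = 2$)
$f{\left(-5,-3 \right)} \left(-7\right) L = \left(-5\right) \left(-7\right) 2 = 35 \cdot 2 = 70$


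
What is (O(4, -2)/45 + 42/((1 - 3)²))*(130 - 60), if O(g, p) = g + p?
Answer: 6643/9 ≈ 738.11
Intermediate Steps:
(O(4, -2)/45 + 42/((1 - 3)²))*(130 - 60) = ((4 - 2)/45 + 42/((1 - 3)²))*(130 - 60) = (2*(1/45) + 42/((-2)²))*70 = (2/45 + 42/4)*70 = (2/45 + 42*(¼))*70 = (2/45 + 21/2)*70 = (949/90)*70 = 6643/9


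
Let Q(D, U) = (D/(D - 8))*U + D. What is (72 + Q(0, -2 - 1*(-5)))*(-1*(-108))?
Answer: 7776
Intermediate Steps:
Q(D, U) = D + D*U/(-8 + D) (Q(D, U) = (D/(-8 + D))*U + D = D*U/(-8 + D) + D = D + D*U/(-8 + D))
(72 + Q(0, -2 - 1*(-5)))*(-1*(-108)) = (72 + 0*(-8 + 0 + (-2 - 1*(-5)))/(-8 + 0))*(-1*(-108)) = (72 + 0*(-8 + 0 + (-2 + 5))/(-8))*108 = (72 + 0*(-⅛)*(-8 + 0 + 3))*108 = (72 + 0*(-⅛)*(-5))*108 = (72 + 0)*108 = 72*108 = 7776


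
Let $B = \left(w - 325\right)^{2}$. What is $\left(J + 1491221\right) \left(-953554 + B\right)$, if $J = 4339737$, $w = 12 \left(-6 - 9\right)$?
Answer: $-4073093260782$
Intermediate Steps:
$w = -180$ ($w = 12 \left(-15\right) = -180$)
$B = 255025$ ($B = \left(-180 - 325\right)^{2} = \left(-505\right)^{2} = 255025$)
$\left(J + 1491221\right) \left(-953554 + B\right) = \left(4339737 + 1491221\right) \left(-953554 + 255025\right) = 5830958 \left(-698529\right) = -4073093260782$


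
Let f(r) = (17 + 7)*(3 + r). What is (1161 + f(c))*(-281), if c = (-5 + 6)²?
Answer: -353217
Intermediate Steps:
c = 1 (c = 1² = 1)
f(r) = 72 + 24*r (f(r) = 24*(3 + r) = 72 + 24*r)
(1161 + f(c))*(-281) = (1161 + (72 + 24*1))*(-281) = (1161 + (72 + 24))*(-281) = (1161 + 96)*(-281) = 1257*(-281) = -353217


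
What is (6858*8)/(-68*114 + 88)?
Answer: -3429/479 ≈ -7.1587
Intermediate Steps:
(6858*8)/(-68*114 + 88) = 54864/(-7752 + 88) = 54864/(-7664) = 54864*(-1/7664) = -3429/479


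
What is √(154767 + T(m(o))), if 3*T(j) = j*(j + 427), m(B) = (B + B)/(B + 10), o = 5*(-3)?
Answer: √155633 ≈ 394.50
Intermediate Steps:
o = -15
m(B) = 2*B/(10 + B) (m(B) = (2*B)/(10 + B) = 2*B/(10 + B))
T(j) = j*(427 + j)/3 (T(j) = (j*(j + 427))/3 = (j*(427 + j))/3 = j*(427 + j)/3)
√(154767 + T(m(o))) = √(154767 + (2*(-15)/(10 - 15))*(427 + 2*(-15)/(10 - 15))/3) = √(154767 + (2*(-15)/(-5))*(427 + 2*(-15)/(-5))/3) = √(154767 + (2*(-15)*(-⅕))*(427 + 2*(-15)*(-⅕))/3) = √(154767 + (⅓)*6*(427 + 6)) = √(154767 + (⅓)*6*433) = √(154767 + 866) = √155633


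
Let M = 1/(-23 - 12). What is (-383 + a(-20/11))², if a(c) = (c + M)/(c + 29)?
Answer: 16070525545636/109516225 ≈ 1.4674e+5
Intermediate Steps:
M = -1/35 (M = 1/(-35) = -1/35 ≈ -0.028571)
a(c) = (-1/35 + c)/(29 + c) (a(c) = (c - 1/35)/(c + 29) = (-1/35 + c)/(29 + c))
(-383 + a(-20/11))² = (-383 + (-1/35 - 20/11)/(29 - 20/11))² = (-383 - 711/385/(299/11))² = (-383 + (11/299)*(-711/385))² = (-383 - 711/10465)² = (-4008806/10465)² = 16070525545636/109516225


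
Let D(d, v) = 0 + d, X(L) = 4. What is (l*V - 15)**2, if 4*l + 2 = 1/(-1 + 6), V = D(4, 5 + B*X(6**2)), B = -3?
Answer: 7056/25 ≈ 282.24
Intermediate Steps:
D(d, v) = d
V = 4
l = -9/20 (l = -1/2 + 1/(4*(-1 + 6)) = -1/2 + (1/4)/5 = -1/2 + (1/4)*(1/5) = -1/2 + 1/20 = -9/20 ≈ -0.45000)
(l*V - 15)**2 = (-9/20*4 - 15)**2 = (-9/5 - 15)**2 = (-84/5)**2 = 7056/25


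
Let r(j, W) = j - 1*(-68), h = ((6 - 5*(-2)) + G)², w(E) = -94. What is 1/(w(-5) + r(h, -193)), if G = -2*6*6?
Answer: 1/3110 ≈ 0.00032154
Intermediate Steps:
G = -72 (G = -12*6 = -72)
h = 3136 (h = ((6 - 5*(-2)) - 72)² = ((6 + 10) - 72)² = (16 - 72)² = (-56)² = 3136)
r(j, W) = 68 + j (r(j, W) = j + 68 = 68 + j)
1/(w(-5) + r(h, -193)) = 1/(-94 + (68 + 3136)) = 1/(-94 + 3204) = 1/3110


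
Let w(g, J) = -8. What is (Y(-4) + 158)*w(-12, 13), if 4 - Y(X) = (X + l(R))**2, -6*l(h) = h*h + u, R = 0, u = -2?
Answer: -10696/9 ≈ -1188.4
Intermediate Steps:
l(h) = 1/3 - h**2/6 (l(h) = -(h*h - 2)/6 = -(h**2 - 2)/6 = -(-2 + h**2)/6 = 1/3 - h**2/6)
Y(X) = 4 - (1/3 + X)**2 (Y(X) = 4 - (X + (1/3 - 1/6*0**2))**2 = 4 - (X + (1/3 - 1/6*0))**2 = 4 - (X + (1/3 + 0))**2 = 4 - (X + 1/3)**2 = 4 - (1/3 + X)**2)
(Y(-4) + 158)*w(-12, 13) = ((4 - (1 + 3*(-4))**2/9) + 158)*(-8) = ((4 - (1 - 12)**2/9) + 158)*(-8) = ((4 - 1/9*(-11)**2) + 158)*(-8) = ((4 - 1/9*121) + 158)*(-8) = ((4 - 121/9) + 158)*(-8) = (-85/9 + 158)*(-8) = (1337/9)*(-8) = -10696/9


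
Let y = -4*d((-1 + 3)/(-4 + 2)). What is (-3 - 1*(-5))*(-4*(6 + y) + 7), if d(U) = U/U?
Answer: -2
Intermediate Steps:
d(U) = 1
y = -4 (y = -4*1 = -4)
(-3 - 1*(-5))*(-4*(6 + y) + 7) = (-3 - 1*(-5))*(-4*(6 - 4) + 7) = (-3 + 5)*(-4*2 + 7) = 2*(-8 + 7) = 2*(-1) = -2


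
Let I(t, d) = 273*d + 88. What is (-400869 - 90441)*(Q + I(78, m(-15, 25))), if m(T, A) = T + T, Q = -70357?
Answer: 38547691290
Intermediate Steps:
m(T, A) = 2*T
I(t, d) = 88 + 273*d
(-400869 - 90441)*(Q + I(78, m(-15, 25))) = (-400869 - 90441)*(-70357 + (88 + 273*(2*(-15)))) = -491310*(-70357 + (88 + 273*(-30))) = -491310*(-70357 + (88 - 8190)) = -491310*(-70357 - 8102) = -491310*(-78459) = 38547691290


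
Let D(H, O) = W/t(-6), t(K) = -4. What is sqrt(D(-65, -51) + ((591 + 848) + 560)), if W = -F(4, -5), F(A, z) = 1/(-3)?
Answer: 17*sqrt(249)/6 ≈ 44.709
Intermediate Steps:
F(A, z) = -1/3
W = 1/3 (W = -1*(-1/3) = 1/3 ≈ 0.33333)
D(H, O) = -1/12 (D(H, O) = (1/3)/(-4) = (1/3)*(-1/4) = -1/12)
sqrt(D(-65, -51) + ((591 + 848) + 560)) = sqrt(-1/12 + ((591 + 848) + 560)) = sqrt(-1/12 + (1439 + 560)) = sqrt(-1/12 + 1999) = sqrt(23987/12) = 17*sqrt(249)/6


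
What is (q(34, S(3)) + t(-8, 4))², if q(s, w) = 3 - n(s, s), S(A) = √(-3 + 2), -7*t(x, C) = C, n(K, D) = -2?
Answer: 961/49 ≈ 19.612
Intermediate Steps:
t(x, C) = -C/7
S(A) = I (S(A) = √(-1) = I)
q(s, w) = 5 (q(s, w) = 3 - 1*(-2) = 3 + 2 = 5)
(q(34, S(3)) + t(-8, 4))² = (5 - ⅐*4)² = (5 - 4/7)² = (31/7)² = 961/49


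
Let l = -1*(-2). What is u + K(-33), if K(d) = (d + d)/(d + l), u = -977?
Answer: -30221/31 ≈ -974.87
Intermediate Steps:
l = 2
K(d) = 2*d/(2 + d) (K(d) = (d + d)/(d + 2) = (2*d)/(2 + d) = 2*d/(2 + d))
u + K(-33) = -977 + 2*(-33)/(2 - 33) = -977 + 2*(-33)/(-31) = -977 + 2*(-33)*(-1/31) = -977 + 66/31 = -30221/31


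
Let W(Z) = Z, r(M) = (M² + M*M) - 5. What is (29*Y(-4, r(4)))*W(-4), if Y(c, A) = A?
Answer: -3132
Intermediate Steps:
r(M) = -5 + 2*M² (r(M) = (M² + M²) - 5 = 2*M² - 5 = -5 + 2*M²)
(29*Y(-4, r(4)))*W(-4) = (29*(-5 + 2*4²))*(-4) = (29*(-5 + 2*16))*(-4) = (29*(-5 + 32))*(-4) = (29*27)*(-4) = 783*(-4) = -3132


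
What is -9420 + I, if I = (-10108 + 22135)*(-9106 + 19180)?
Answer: 121150578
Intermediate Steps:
I = 121159998 (I = 12027*10074 = 121159998)
-9420 + I = -9420 + 121159998 = 121150578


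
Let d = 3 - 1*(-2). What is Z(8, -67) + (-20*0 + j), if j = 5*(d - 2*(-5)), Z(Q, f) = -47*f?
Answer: 3224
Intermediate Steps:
d = 5 (d = 3 + 2 = 5)
j = 75 (j = 5*(5 - 2*(-5)) = 5*(5 + 10) = 5*15 = 75)
Z(8, -67) + (-20*0 + j) = -47*(-67) + (-20*0 + 75) = 3149 + (0 + 75) = 3149 + 75 = 3224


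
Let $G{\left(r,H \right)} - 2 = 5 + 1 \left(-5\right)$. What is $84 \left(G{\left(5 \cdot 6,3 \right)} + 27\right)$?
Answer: $2436$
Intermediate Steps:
$G{\left(r,H \right)} = 2$ ($G{\left(r,H \right)} = 2 + \left(5 + 1 \left(-5\right)\right) = 2 + \left(5 - 5\right) = 2 + 0 = 2$)
$84 \left(G{\left(5 \cdot 6,3 \right)} + 27\right) = 84 \left(2 + 27\right) = 84 \cdot 29 = 2436$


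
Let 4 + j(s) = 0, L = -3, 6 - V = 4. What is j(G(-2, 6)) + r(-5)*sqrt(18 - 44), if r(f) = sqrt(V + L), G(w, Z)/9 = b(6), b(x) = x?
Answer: -4 - sqrt(26) ≈ -9.0990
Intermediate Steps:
V = 2 (V = 6 - 1*4 = 6 - 4 = 2)
G(w, Z) = 54 (G(w, Z) = 9*6 = 54)
j(s) = -4 (j(s) = -4 + 0 = -4)
r(f) = I (r(f) = sqrt(2 - 3) = sqrt(-1) = I)
j(G(-2, 6)) + r(-5)*sqrt(18 - 44) = -4 + I*sqrt(18 - 44) = -4 + I*sqrt(-26) = -4 + I*(I*sqrt(26)) = -4 - sqrt(26)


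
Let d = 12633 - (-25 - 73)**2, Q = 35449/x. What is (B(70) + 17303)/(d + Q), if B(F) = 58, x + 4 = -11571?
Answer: 200953575/35025226 ≈ 5.7374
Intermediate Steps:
x = -11575 (x = -4 - 11571 = -11575)
Q = -35449/11575 (Q = 35449/(-11575) = 35449*(-1/11575) = -35449/11575 ≈ -3.0625)
d = 3029 (d = 12633 - 1*(-98)**2 = 12633 - 1*9604 = 12633 - 9604 = 3029)
(B(70) + 17303)/(d + Q) = (58 + 17303)/(3029 - 35449/11575) = 17361/(35025226/11575) = 17361*(11575/35025226) = 200953575/35025226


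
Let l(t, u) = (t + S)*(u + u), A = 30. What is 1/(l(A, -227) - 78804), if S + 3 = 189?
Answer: -1/176868 ≈ -5.6539e-6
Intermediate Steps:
S = 186 (S = -3 + 189 = 186)
l(t, u) = 2*u*(186 + t) (l(t, u) = (t + 186)*(u + u) = (186 + t)*(2*u) = 2*u*(186 + t))
1/(l(A, -227) - 78804) = 1/(2*(-227)*(186 + 30) - 78804) = 1/(2*(-227)*216 - 78804) = 1/(-98064 - 78804) = 1/(-176868) = -1/176868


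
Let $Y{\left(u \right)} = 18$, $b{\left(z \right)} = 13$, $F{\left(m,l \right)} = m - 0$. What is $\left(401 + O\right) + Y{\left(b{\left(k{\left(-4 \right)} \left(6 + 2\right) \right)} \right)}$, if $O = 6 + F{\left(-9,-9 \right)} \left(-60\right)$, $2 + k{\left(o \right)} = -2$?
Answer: $965$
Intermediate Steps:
$k{\left(o \right)} = -4$ ($k{\left(o \right)} = -2 - 2 = -4$)
$F{\left(m,l \right)} = m$ ($F{\left(m,l \right)} = m + 0 = m$)
$O = 546$ ($O = 6 - -540 = 6 + 540 = 546$)
$\left(401 + O\right) + Y{\left(b{\left(k{\left(-4 \right)} \left(6 + 2\right) \right)} \right)} = \left(401 + 546\right) + 18 = 947 + 18 = 965$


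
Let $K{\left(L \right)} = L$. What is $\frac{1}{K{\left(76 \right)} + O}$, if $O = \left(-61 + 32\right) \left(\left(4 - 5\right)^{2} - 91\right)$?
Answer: $\frac{1}{2686} \approx 0.0003723$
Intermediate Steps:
$O = 2610$ ($O = - 29 \left(\left(-1\right)^{2} - 91\right) = - 29 \left(1 - 91\right) = \left(-29\right) \left(-90\right) = 2610$)
$\frac{1}{K{\left(76 \right)} + O} = \frac{1}{76 + 2610} = \frac{1}{2686}$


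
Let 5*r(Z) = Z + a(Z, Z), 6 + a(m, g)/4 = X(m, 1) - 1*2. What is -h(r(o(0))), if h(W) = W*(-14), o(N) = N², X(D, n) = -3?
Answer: -616/5 ≈ -123.20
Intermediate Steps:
a(m, g) = -44 (a(m, g) = -24 + 4*(-3 - 1*2) = -24 + 4*(-3 - 2) = -24 + 4*(-5) = -24 - 20 = -44)
r(Z) = -44/5 + Z/5 (r(Z) = (Z - 44)/5 = (-44 + Z)/5 = -44/5 + Z/5)
h(W) = -14*W
-h(r(o(0))) = -(-14)*(-44/5 + (⅕)*0²) = -(-14)*(-44/5 + (⅕)*0) = -(-14)*(-44/5 + 0) = -(-14)*(-44)/5 = -1*616/5 = -616/5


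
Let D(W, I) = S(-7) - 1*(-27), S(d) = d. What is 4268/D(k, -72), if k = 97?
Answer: 1067/5 ≈ 213.40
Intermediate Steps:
D(W, I) = 20 (D(W, I) = -7 - 1*(-27) = -7 + 27 = 20)
4268/D(k, -72) = 4268/20 = 4268*(1/20) = 1067/5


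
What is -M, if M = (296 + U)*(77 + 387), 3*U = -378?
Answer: -78880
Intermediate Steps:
U = -126 (U = (⅓)*(-378) = -126)
M = 78880 (M = (296 - 126)*(77 + 387) = 170*464 = 78880)
-M = -1*78880 = -78880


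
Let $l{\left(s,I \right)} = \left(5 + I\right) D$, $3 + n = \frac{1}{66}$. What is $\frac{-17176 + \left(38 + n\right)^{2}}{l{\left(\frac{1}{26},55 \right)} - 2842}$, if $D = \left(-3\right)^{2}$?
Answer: $\frac{69477935}{10027512} \approx 6.9287$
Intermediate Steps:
$n = - \frac{197}{66}$ ($n = -3 + \frac{1}{66} = - \frac{197}{66} \approx -2.9848$)
$D = 9$
$l{\left(s,I \right)} = 45 + 9 I$ ($l{\left(s,I \right)} = \left(5 + I\right) 9 = 45 + 9 I$)
$\frac{-17176 + \left(38 + n\right)^{2}}{l{\left(\frac{1}{26},55 \right)} - 2842} = \frac{-17176 + \left(38 - \frac{197}{66}\right)^{2}}{\left(45 + 9 \cdot 55\right) - 2842} = \frac{-17176 + \left(\frac{2311}{66}\right)^{2}}{\left(45 + 495\right) - 2842} = \frac{-17176 + \frac{5340721}{4356}}{540 - 2842} = - \frac{69477935}{4356 \left(-2302\right)} = \left(- \frac{69477935}{4356}\right) \left(- \frac{1}{2302}\right) = \frac{69477935}{10027512}$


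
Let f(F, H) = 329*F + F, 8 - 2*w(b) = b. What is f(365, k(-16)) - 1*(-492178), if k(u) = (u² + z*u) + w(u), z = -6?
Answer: 612628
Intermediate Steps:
w(b) = 4 - b/2
k(u) = 4 + u² - 13*u/2 (k(u) = (u² - 6*u) + (4 - u/2) = 4 + u² - 13*u/2)
f(F, H) = 330*F
f(365, k(-16)) - 1*(-492178) = 330*365 - 1*(-492178) = 120450 + 492178 = 612628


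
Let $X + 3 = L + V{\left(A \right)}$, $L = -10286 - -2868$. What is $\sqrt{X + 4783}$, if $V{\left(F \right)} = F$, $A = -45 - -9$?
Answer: $i \sqrt{2674} \approx 51.711 i$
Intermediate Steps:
$A = -36$ ($A = -45 + 9 = -36$)
$L = -7418$ ($L = -10286 + 2868 = -7418$)
$X = -7457$ ($X = -3 - 7454 = -7457$)
$\sqrt{X + 4783} = \sqrt{-7457 + 4783} = \sqrt{-2674} = i \sqrt{2674}$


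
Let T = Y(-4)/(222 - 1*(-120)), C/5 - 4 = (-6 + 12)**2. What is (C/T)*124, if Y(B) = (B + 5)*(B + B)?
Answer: -1060200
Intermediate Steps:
Y(B) = 2*B*(5 + B) (Y(B) = (5 + B)*(2*B) = 2*B*(5 + B))
C = 200 (C = 20 + 5*(-6 + 12)**2 = 20 + 5*6**2 = 20 + 5*36 = 20 + 180 = 200)
T = -4/171 (T = (2*(-4)*(5 - 4))/(222 - 1*(-120)) = (2*(-4)*1)/(222 + 120) = -8/342 = -8*1/342 = -4/171 ≈ -0.023392)
(C/T)*124 = (200/(-4/171))*124 = (200*(-171/4))*124 = -8550*124 = -1060200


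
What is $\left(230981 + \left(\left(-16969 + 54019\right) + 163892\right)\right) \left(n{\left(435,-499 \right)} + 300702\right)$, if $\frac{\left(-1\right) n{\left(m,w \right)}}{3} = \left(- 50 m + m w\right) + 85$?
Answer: $439219043316$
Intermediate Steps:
$n{\left(m,w \right)} = -255 + 150 m - 3 m w$ ($n{\left(m,w \right)} = - 3 \left(\left(- 50 m + m w\right) + 85\right) = - 3 \left(85 - 50 m + m w\right) = -255 + 150 m - 3 m w$)
$\left(230981 + \left(\left(-16969 + 54019\right) + 163892\right)\right) \left(n{\left(435,-499 \right)} + 300702\right) = \left(230981 + \left(\left(-16969 + 54019\right) + 163892\right)\right) \left(\left(-255 + 150 \cdot 435 - 1305 \left(-499\right)\right) + 300702\right) = \left(230981 + \left(37050 + 163892\right)\right) \left(\left(-255 + 65250 + 651195\right) + 300702\right) = \left(230981 + 200942\right) \left(716190 + 300702\right) = 431923 \cdot 1016892 = 439219043316$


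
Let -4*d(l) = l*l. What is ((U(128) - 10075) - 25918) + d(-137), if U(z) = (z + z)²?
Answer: 99403/4 ≈ 24851.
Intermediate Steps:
d(l) = -l²/4 (d(l) = -l*l/4 = -l²/4)
U(z) = 4*z² (U(z) = (2*z)² = 4*z²)
((U(128) - 10075) - 25918) + d(-137) = ((4*128² - 10075) - 25918) - ¼*(-137)² = ((4*16384 - 10075) - 25918) - ¼*18769 = ((65536 - 10075) - 25918) - 18769/4 = (55461 - 25918) - 18769/4 = 29543 - 18769/4 = 99403/4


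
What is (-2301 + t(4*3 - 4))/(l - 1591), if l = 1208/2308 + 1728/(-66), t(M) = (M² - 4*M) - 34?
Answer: 14617141/10260931 ≈ 1.4245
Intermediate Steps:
t(M) = -34 + M² - 4*M
l = -162854/6347 (l = 1208*(1/2308) + 1728*(-1/66) = 302/577 - 288/11 = -162854/6347 ≈ -25.658)
(-2301 + t(4*3 - 4))/(l - 1591) = (-2301 + (-34 + (4*3 - 4)² - 4*(4*3 - 4)))/(-162854/6347 - 1591) = (-2301 + (-34 + (12 - 4)² - 4*(12 - 4)))/(-10260931/6347) = (-2301 + (-34 + 8² - 4*8))*(-6347/10260931) = (-2301 + (-34 + 64 - 32))*(-6347/10260931) = (-2301 - 2)*(-6347/10260931) = -2303*(-6347/10260931) = 14617141/10260931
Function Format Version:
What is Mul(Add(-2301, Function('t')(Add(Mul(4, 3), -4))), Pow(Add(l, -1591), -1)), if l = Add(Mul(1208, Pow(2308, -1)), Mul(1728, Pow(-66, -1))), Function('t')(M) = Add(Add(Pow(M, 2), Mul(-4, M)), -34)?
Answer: Rational(14617141, 10260931) ≈ 1.4245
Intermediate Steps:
Function('t')(M) = Add(-34, Pow(M, 2), Mul(-4, M))
l = Rational(-162854, 6347) (l = Add(Mul(1208, Rational(1, 2308)), Mul(1728, Rational(-1, 66))) = Add(Rational(302, 577), Rational(-288, 11)) = Rational(-162854, 6347) ≈ -25.658)
Mul(Add(-2301, Function('t')(Add(Mul(4, 3), -4))), Pow(Add(l, -1591), -1)) = Mul(Add(-2301, Add(-34, Pow(Add(Mul(4, 3), -4), 2), Mul(-4, Add(Mul(4, 3), -4)))), Pow(Add(Rational(-162854, 6347), -1591), -1)) = Mul(Add(-2301, Add(-34, Pow(Add(12, -4), 2), Mul(-4, Add(12, -4)))), Pow(Rational(-10260931, 6347), -1)) = Mul(Add(-2301, Add(-34, Pow(8, 2), Mul(-4, 8))), Rational(-6347, 10260931)) = Mul(Add(-2301, Add(-34, 64, -32)), Rational(-6347, 10260931)) = Mul(Add(-2301, -2), Rational(-6347, 10260931)) = Mul(-2303, Rational(-6347, 10260931)) = Rational(14617141, 10260931)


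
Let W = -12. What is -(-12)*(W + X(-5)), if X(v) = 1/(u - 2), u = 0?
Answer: -150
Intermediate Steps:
X(v) = -½ (X(v) = 1/(0 - 2) = 1/(-2) = -½)
-(-12)*(W + X(-5)) = -(-12)*(-12 - ½) = -(-12)*(-25)/2 = -1*150 = -150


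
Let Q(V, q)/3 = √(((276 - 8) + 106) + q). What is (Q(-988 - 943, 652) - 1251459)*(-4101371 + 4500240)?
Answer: -499168199871 + 3589821*√114 ≈ -4.9913e+11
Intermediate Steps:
Q(V, q) = 3*√(374 + q) (Q(V, q) = 3*√(((276 - 8) + 106) + q) = 3*√((268 + 106) + q) = 3*√(374 + q))
(Q(-988 - 943, 652) - 1251459)*(-4101371 + 4500240) = (3*√(374 + 652) - 1251459)*(-4101371 + 4500240) = (3*√1026 - 1251459)*398869 = (3*(3*√114) - 1251459)*398869 = (9*√114 - 1251459)*398869 = (-1251459 + 9*√114)*398869 = -499168199871 + 3589821*√114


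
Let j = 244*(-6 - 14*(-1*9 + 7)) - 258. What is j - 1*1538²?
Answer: -2360334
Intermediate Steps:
j = 5110 (j = 244*(-6 - 14*(-9 + 7)) - 258 = 244*(-6 - 14*(-2)) - 258 = 244*(-6 + 28) - 258 = 244*22 - 258 = 5368 - 258 = 5110)
j - 1*1538² = 5110 - 1*1538² = 5110 - 1*2365444 = 5110 - 2365444 = -2360334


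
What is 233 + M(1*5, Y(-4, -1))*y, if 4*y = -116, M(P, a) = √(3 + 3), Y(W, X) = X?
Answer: 233 - 29*√6 ≈ 161.96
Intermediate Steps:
M(P, a) = √6
y = -29 (y = (¼)*(-116) = -29)
233 + M(1*5, Y(-4, -1))*y = 233 + √6*(-29) = 233 - 29*√6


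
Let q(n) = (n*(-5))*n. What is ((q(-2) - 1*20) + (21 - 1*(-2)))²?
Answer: 289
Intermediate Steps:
q(n) = -5*n² (q(n) = (-5*n)*n = -5*n²)
((q(-2) - 1*20) + (21 - 1*(-2)))² = ((-5*(-2)² - 1*20) + (21 - 1*(-2)))² = ((-5*4 - 20) + (21 + 2))² = ((-20 - 20) + 23)² = (-40 + 23)² = (-17)² = 289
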